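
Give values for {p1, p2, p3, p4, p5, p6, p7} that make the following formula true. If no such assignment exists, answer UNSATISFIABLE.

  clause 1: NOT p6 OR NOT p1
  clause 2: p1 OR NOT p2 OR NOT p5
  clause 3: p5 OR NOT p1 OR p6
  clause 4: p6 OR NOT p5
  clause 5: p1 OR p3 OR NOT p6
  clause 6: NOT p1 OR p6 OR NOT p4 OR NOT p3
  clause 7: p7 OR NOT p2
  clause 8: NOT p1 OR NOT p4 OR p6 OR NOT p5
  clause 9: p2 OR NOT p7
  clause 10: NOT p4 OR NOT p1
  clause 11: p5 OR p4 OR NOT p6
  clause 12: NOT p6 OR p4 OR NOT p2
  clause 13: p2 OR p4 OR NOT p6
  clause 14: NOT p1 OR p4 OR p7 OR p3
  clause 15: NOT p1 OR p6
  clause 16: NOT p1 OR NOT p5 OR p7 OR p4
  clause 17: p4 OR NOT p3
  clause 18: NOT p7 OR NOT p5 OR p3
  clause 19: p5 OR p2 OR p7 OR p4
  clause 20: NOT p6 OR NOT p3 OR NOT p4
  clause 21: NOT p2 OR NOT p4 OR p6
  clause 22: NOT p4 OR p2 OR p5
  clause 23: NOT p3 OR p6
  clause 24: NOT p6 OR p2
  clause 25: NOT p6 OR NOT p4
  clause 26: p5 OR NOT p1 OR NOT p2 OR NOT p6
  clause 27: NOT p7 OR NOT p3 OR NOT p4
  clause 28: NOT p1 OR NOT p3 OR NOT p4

p1: false,  p2: true,  p3: false,  p4: false,  p5: false,  p6: false,  p7: true

Branch on p6: set p6 = false.
From the singleton clause (NOT p5), p5 = false.
From the singleton clause (NOT p1), p1 = false.
From the singleton clause (NOT p3), p3 = false.
Branch on p7: set p7 = true.
From the singleton clause (p2), p2 = true.
From the singleton clause (NOT p4), p4 = false.
All clauses are satisfied.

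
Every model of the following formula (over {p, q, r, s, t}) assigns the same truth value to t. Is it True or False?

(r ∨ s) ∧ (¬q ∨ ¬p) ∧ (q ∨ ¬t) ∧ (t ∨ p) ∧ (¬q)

Suppose t = True.
Unit clause (q) forces q = True.
That conflicts with the unit clause (¬q).
So every satisfying assignment has t = False.

False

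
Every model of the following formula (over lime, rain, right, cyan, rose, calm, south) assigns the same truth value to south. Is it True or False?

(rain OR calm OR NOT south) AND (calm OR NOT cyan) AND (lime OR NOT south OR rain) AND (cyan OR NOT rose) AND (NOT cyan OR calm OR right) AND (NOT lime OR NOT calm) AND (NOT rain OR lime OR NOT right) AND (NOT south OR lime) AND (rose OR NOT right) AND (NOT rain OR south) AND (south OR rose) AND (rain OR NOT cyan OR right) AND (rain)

Suppose south = false.
The clause (NOT rain) is unit, so rain = false.
But (rain) is also a unit clause — contradiction.
So every satisfying assignment has south = True.

True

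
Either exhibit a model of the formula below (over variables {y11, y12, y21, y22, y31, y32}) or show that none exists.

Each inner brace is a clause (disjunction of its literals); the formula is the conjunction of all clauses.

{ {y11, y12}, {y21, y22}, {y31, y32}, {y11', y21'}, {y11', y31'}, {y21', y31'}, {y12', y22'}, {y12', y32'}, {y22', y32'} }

Suppose y11 = 1.
From the singleton clause (y21'), y21 = 0.
From the singleton clause (y22), y22 = 1.
From the singleton clause (y31'), y31 = 0.
From the singleton clause (y32), y32 = 1.
But (y32') is also a unit clause — contradiction.
That branch fails; take y11 = 0 instead.
From the singleton clause (y12), y12 = 1.
From the singleton clause (y22'), y22 = 0.
From the singleton clause (y21), y21 = 1.
From the singleton clause (y31'), y31 = 0.
From the singleton clause (y32), y32 = 1.
But (y32') is also a unit clause — contradiction.
Both values of y11 lead to a conflict.

UNSATISFIABLE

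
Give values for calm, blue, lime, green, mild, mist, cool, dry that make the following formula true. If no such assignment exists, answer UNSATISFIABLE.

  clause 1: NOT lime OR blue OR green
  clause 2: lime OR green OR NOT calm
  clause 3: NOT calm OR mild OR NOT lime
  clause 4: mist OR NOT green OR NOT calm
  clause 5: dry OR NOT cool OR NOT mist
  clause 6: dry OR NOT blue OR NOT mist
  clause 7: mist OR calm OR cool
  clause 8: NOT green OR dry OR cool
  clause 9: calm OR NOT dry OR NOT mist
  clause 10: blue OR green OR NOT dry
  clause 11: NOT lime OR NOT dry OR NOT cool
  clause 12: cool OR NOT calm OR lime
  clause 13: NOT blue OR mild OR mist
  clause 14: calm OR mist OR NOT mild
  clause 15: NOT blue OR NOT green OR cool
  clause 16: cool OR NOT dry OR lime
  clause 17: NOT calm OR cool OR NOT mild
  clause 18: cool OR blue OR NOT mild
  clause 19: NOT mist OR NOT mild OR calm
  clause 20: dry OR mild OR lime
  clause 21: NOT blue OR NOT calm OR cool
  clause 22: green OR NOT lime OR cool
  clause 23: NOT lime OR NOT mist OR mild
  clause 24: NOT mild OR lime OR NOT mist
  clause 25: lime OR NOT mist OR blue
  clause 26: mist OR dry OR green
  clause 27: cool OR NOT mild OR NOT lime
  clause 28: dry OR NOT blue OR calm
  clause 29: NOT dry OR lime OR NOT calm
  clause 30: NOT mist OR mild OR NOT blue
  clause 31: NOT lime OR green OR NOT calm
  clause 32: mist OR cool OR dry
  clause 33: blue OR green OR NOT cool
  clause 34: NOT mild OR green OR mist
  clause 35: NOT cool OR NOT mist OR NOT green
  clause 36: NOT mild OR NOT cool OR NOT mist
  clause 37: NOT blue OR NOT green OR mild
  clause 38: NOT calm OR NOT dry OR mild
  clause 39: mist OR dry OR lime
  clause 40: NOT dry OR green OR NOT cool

calm=false,  blue=false,  lime=true,  green=true,  mild=false,  mist=false,  cool=true,  dry=false

Case lime = true:
Case blue = false:
(green) alone gives green = true.
Case calm = false:
Case mist = false:
(cool) alone gives cool = true.
(NOT dry) alone gives dry = false.
(NOT mild) alone gives mild = false.
All clauses are satisfied.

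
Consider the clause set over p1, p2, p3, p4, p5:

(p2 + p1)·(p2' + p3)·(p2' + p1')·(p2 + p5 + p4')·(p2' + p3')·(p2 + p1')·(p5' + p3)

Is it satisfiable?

Unsatisfiable

Suppose p2 = 1.
Unit clause (p3) forces p3 = 1.
Now (p3') is unsatisfied and unit — conflict.
That branch fails; take p2 = 0 instead.
Unit clause (p1) forces p1 = 1.
Now (p1') is unsatisfied and unit — conflict.
Either choice for p2 ends in contradiction.
No assignment satisfies every clause.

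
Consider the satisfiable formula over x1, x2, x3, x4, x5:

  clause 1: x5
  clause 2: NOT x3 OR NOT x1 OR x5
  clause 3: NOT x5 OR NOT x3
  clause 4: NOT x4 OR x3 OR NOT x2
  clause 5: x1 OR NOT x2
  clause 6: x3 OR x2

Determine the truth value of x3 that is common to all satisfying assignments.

False

Suppose x3 = true.
The clause (x5) is unit, so x5 = true.
But (NOT x5) is also a unit clause — contradiction.
So every satisfying assignment has x3 = False.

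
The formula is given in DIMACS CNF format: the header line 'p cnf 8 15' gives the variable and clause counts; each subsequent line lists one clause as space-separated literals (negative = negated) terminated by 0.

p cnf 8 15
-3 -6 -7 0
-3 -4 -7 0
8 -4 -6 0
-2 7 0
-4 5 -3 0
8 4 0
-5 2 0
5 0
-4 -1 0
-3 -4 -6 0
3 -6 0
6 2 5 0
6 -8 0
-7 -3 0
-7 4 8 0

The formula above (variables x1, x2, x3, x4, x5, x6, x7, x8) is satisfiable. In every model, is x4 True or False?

True

Suppose x4 = False.
(x8) alone gives x8 = True.
(x5) alone gives x5 = True.
(x2) alone gives x2 = True.
(x7) alone gives x7 = True.
(x6) alone gives x6 = True.
(¬x3) alone gives x3 = False.
That conflicts with the unit clause (x3).
So every satisfying assignment has x4 = True.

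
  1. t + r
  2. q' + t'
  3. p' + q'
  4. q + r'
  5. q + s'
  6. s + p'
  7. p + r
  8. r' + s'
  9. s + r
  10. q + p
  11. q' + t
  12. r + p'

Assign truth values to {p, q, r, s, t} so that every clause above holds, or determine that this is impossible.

UNSATISFIABLE

Try t = 1.
From the singleton clause (q'), q = 0.
From the singleton clause (r'), r = 0.
From the singleton clause (s'), s = 0.
That conflicts with the unit clause (s).
Undo t and try t = 0.
From the singleton clause (r), r = 1.
From the singleton clause (q), q = 1.
That conflicts with the unit clause (q').
Neither t = 1 nor t = 0 works.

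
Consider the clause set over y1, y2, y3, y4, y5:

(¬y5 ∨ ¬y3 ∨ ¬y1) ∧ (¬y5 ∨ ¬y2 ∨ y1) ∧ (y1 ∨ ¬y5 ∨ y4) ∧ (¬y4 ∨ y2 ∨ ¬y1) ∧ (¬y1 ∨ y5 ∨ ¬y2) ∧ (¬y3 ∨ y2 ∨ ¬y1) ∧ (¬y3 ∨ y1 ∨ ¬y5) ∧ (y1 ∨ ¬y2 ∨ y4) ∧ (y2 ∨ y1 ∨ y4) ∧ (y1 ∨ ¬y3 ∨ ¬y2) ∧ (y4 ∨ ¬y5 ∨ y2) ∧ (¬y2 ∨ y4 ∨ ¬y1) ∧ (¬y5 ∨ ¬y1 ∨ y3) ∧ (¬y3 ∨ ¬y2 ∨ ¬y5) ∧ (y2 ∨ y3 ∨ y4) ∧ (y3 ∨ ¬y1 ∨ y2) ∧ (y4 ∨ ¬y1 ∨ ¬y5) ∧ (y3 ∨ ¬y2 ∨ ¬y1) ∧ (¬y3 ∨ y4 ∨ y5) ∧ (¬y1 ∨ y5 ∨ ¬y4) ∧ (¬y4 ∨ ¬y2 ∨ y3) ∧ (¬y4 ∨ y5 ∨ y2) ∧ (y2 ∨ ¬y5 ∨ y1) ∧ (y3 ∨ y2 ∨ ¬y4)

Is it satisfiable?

Try y5 = False.
Try y1 = False.
Try y2 = False.
The clause (y4) is unit, so y4 = True.
Now (¬y4) is unsatisfied and unit — conflict.
Backtrack on y2: now try y2 = True.
The clause (y4) is unit, so y4 = True.
The clause (¬y3) is unit, so y3 = False.
Now (y3) is unsatisfied and unit — conflict.
Neither y2 = True nor y2 = False works.
Backtrack on y1: now try y1 = True.
The clause (¬y2) is unit, so y2 = False.
The clause (¬y4) is unit, so y4 = False.
The clause (¬y3) is unit, so y3 = False.
Now (y3) is unsatisfied and unit — conflict.
Neither y1 = True nor y1 = False works.
Backtrack on y5: now try y5 = True.
Try y3 = False.
The clause (¬y1) is unit, so y1 = False.
The clause (¬y2) is unit, so y2 = False.
Now (y2) is unsatisfied and unit — conflict.
Backtrack on y3: now try y3 = True.
The clause (¬y1) is unit, so y1 = False.
Now (y1) is unsatisfied and unit — conflict.
Neither y3 = True nor y3 = False works.
Neither y5 = True nor y5 = False works.
No assignment satisfies every clause.

No, unsatisfiable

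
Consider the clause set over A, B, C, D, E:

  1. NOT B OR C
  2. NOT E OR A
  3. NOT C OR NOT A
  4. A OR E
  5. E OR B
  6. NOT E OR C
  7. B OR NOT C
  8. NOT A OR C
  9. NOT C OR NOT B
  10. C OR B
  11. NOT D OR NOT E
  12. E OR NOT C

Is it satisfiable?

Suppose B = false.
The clause (E) is unit, so E = true.
The clause (A) is unit, so A = true.
The clause (NOT C) is unit, so C = false.
But (C) is also a unit clause — contradiction.
That branch fails; take B = true instead.
The clause (C) is unit, so C = true.
But (NOT C) is also a unit clause — contradiction.
Either choice for B ends in contradiction.
No assignment satisfies every clause.

No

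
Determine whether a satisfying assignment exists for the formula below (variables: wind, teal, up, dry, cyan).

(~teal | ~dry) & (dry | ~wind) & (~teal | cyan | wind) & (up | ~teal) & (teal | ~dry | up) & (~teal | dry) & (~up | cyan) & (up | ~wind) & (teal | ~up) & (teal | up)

No

Try teal = 0.
From the singleton clause (~up), up = 0.
Now (up) is unsatisfied and unit — conflict.
Backtrack on teal: now try teal = 1.
From the singleton clause (~dry), dry = 0.
Now (dry) is unsatisfied and unit — conflict.
Neither teal = 1 nor teal = 0 works.
No assignment satisfies every clause.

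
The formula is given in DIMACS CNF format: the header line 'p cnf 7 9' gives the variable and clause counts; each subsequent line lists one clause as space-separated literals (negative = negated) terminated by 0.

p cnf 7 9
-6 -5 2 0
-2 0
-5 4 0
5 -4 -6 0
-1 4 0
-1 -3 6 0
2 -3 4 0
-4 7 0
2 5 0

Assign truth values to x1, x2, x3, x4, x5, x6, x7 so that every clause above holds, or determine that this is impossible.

Unit clause (¬x2) forces x2 = False.
Unit clause (x5) forces x5 = True.
Unit clause (¬x6) forces x6 = False.
Unit clause (x4) forces x4 = True.
Unit clause (x7) forces x7 = True.
Suppose x1 = True.
Unit clause (¬x3) forces x3 = False.
Every clause now holds.

x1=True,  x2=False,  x3=False,  x4=True,  x5=True,  x6=False,  x7=True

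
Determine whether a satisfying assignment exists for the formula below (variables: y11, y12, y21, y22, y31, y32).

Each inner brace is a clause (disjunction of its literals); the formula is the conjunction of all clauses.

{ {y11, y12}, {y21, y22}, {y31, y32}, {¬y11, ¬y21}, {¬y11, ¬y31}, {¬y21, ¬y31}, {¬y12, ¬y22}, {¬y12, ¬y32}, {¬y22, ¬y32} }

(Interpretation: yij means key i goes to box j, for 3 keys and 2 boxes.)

Try y11 = True.
(¬y21) alone gives y21 = False.
(y22) alone gives y22 = True.
(¬y31) alone gives y31 = False.
(y32) alone gives y32 = True.
But (¬y32) is also a unit clause — contradiction.
Undo y11 and try y11 = False.
(y12) alone gives y12 = True.
(¬y22) alone gives y22 = False.
(y21) alone gives y21 = True.
(¬y31) alone gives y31 = False.
(y32) alone gives y32 = True.
But (¬y32) is also a unit clause — contradiction.
Both values of y11 lead to a conflict.
No assignment satisfies every clause.

No, unsatisfiable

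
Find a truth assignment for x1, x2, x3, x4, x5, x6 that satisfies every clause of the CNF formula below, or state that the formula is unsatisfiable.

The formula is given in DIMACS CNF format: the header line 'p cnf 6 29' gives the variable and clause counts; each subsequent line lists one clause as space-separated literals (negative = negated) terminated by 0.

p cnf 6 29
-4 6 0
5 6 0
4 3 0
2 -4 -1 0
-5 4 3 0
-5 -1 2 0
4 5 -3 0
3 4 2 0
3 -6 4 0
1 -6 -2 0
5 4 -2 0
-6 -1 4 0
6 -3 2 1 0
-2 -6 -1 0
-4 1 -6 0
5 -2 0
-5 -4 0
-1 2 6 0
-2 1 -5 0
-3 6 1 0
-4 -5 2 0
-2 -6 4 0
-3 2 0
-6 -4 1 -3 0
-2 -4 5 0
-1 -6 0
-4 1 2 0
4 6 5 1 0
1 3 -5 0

Try x4 = False.
Unit clause (x3) forces x3 = True.
Unit clause (x5) forces x5 = True.
Unit clause (x2) forces x2 = True.
Unit clause (x1) forces x1 = True.
Unit clause (¬x6) forces x6 = False.
All clauses are satisfied.

x1: True,  x2: True,  x3: True,  x4: False,  x5: True,  x6: False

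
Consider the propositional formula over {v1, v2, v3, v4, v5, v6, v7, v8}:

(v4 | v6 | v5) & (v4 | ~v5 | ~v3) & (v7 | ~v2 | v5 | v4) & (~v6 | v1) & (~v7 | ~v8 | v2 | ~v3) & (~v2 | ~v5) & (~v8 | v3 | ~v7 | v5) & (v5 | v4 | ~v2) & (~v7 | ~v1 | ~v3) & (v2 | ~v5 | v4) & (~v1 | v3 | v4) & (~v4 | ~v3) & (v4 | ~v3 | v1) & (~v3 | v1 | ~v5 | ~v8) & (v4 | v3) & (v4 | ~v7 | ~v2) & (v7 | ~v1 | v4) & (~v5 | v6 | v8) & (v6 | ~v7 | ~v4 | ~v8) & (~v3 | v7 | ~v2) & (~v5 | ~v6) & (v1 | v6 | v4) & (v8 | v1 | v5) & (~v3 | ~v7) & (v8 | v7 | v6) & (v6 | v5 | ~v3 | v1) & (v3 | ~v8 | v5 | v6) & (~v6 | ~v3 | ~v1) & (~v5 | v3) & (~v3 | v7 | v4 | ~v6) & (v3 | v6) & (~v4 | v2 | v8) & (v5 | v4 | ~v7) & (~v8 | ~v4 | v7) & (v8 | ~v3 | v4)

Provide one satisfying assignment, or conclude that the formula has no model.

Branch on v6: set v6 = 1.
(v1) alone gives v1 = 1.
(~v5) alone gives v5 = 0.
(~v3) alone gives v3 = 0.
(v4) alone gives v4 = 1.
Branch on v8: set v8 = 0.
(v2) alone gives v2 = 1.
All clauses hold; v7 can take either value.

v1: 1, v2: 1, v3: 0, v4: 1, v5: 0, v6: 1, v7: 1, v8: 0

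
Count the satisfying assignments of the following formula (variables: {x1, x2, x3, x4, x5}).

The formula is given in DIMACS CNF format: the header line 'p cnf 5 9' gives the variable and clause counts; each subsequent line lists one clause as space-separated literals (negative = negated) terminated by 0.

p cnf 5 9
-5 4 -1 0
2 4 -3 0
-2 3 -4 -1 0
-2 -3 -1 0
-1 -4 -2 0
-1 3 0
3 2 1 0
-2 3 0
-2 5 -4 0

There are 2^5 = 32 truth assignments over (x1, x2, x3, x4, x5).
Split on x1. With x1 = True, the clauses containing x1 are satisfied and ¬x1 drops from the rest; 2 of the 2^4 = 16 assignments to the other variables satisfy what remains.
With x1 = False, by the same count on the reduced clause set, 5 assignments work.
(One model: x1=F, x2=F, x3=T, x4=T, x5=F.)
Total: 2 + 5 = 7.

7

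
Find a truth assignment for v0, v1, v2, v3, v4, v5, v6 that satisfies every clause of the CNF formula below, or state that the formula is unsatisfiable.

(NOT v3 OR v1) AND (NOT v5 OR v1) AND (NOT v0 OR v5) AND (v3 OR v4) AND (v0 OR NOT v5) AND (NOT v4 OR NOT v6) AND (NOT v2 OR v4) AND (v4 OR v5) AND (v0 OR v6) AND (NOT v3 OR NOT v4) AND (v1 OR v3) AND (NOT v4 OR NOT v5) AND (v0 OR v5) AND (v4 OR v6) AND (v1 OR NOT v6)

v0=true; v1=true; v2=false; v3=true; v4=false; v5=true; v6=true

Case v3 = true:
The clause (v1) is unit, so v1 = true.
The clause (NOT v4) is unit, so v4 = false.
The clause (NOT v2) is unit, so v2 = false.
The clause (v5) is unit, so v5 = true.
The clause (v0) is unit, so v0 = true.
The clause (v6) is unit, so v6 = true.
All clauses are satisfied.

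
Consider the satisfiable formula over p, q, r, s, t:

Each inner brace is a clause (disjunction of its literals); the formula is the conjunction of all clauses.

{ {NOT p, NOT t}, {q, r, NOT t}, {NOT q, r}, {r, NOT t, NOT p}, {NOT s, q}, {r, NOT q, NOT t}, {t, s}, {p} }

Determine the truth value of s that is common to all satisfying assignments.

True

Suppose s = false.
(t) alone gives t = true.
(NOT p) alone gives p = false.
But (p) is also a unit clause — contradiction.
So every satisfying assignment has s = True.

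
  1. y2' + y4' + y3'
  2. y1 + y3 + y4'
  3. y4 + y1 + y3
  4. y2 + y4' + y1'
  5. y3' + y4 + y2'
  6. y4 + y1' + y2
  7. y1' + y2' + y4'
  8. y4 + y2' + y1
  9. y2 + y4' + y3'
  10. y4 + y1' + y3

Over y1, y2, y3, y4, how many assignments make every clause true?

There are 2^4 = 16 truth assignments over (y1, y2, y3, y4).
Check each against the 10 clauses (columns in the order y1, y2, y3, y4):
  F F F F  ✗ fails (y4 + y1 + y3)
  F F F T  ✗ fails (y1 + y3 + y4')
  F F T F  ✓ satisfies all
  F F T T  ✗ fails (y2 + y4' + y3')
  F T F F  ✗ fails (y4 + y1 + y3)
  F T F T  ✗ fails (y1 + y3 + y4')
  F T T F  ✗ fails (y3' + y4 + y2')
  F T T T  ✗ fails (y2' + y4' + y3')
  T F F F  ✗ fails (y4 + y1' + y2)
  T F F T  ✗ fails (y2 + y4' + y1')
  T F T F  ✗ fails (y4 + y1' + y2)
  T F T T  ✗ fails (y2 + y4' + y1')
  T T F F  ✗ fails (y4 + y1' + y3)
  T T F T  ✗ fails (y1' + y2' + y4')
  T T T F  ✗ fails (y3' + y4 + y2')
  T T T T  ✗ fails (y2' + y4' + y3')
1 of the 16 rows is a model.

1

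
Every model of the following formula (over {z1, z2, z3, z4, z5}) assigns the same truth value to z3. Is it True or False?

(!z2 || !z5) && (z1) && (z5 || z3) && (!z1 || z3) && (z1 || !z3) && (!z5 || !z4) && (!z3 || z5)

True

Suppose z3 = false.
(z1) alone gives z1 = true.
But (!z1) is also a unit clause — contradiction.
So every satisfying assignment has z3 = True.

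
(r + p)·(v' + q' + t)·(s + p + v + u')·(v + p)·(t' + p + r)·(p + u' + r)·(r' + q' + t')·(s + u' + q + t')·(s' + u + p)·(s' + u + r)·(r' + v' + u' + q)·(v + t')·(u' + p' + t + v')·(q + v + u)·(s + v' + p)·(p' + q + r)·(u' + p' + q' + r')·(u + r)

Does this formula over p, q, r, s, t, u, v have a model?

Try r = 1.
Try v = 0.
(p) alone gives p = 1.
(t') alone gives t = 0.
Try q = 0.
(u) alone gives u = 1.
No clause remains; s is free.
A satisfying assignment: p ↦ 1, q ↦ 0, r ↦ 1, s ↦ 1, t ↦ 0, u ↦ 1, v ↦ 0.

Satisfiable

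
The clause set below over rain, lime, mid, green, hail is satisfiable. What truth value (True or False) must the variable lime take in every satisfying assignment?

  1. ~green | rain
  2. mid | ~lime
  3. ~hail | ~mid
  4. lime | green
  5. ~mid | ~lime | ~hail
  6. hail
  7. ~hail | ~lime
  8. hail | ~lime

False

Suppose lime = 1.
The clause (mid) is unit, so mid = 1.
The clause (~hail) is unit, so hail = 0.
Now (hail) is unsatisfied and unit — conflict.
So every satisfying assignment has lime = False.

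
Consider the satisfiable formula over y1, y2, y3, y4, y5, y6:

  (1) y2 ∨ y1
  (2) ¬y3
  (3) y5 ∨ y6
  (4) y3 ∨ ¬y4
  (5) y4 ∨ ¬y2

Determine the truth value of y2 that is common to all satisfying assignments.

False

Suppose y2 = True.
From the singleton clause (¬y3), y3 = False.
From the singleton clause (¬y4), y4 = False.
That conflicts with the unit clause (y4).
So every satisfying assignment has y2 = False.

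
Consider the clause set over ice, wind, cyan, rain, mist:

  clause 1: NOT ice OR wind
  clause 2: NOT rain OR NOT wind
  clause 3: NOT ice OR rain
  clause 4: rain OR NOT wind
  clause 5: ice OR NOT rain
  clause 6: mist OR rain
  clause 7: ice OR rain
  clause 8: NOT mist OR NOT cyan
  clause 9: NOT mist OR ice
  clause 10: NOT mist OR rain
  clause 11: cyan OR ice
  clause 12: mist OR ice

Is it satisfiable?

No

Case ice = false:
The clause (NOT rain) is unit, so rain = false.
Now (rain) is unsatisfied and unit — conflict.
So ice must be the other value — set ice = true.
The clause (wind) is unit, so wind = true.
The clause (NOT rain) is unit, so rain = false.
Now (rain) is unsatisfied and unit — conflict.
Both values of ice lead to a conflict.
No assignment satisfies every clause.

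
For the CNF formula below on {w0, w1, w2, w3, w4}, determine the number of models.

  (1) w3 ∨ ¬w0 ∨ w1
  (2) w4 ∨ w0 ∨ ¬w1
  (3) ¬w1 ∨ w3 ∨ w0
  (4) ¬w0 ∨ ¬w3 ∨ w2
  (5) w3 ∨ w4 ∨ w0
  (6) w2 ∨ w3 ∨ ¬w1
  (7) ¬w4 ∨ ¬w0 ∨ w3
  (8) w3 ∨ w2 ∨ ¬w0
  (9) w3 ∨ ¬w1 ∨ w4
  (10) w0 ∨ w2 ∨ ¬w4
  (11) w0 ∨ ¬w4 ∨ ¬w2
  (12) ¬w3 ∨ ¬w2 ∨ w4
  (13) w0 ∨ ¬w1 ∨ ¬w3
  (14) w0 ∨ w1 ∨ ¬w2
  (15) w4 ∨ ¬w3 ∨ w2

2

There are 2^5 = 32 truth assignments over (w0, w1, w2, w3, w4).
Split on w0. With w0 = True, the clauses containing w0 are satisfied and ¬w0 drops from the rest; 2 of the 2^4 = 16 assignments to the other variables satisfy what remains.
With w0 = False, by the same count on the reduced clause set, 0 assignments work.
Total: 2 + 0 = 2.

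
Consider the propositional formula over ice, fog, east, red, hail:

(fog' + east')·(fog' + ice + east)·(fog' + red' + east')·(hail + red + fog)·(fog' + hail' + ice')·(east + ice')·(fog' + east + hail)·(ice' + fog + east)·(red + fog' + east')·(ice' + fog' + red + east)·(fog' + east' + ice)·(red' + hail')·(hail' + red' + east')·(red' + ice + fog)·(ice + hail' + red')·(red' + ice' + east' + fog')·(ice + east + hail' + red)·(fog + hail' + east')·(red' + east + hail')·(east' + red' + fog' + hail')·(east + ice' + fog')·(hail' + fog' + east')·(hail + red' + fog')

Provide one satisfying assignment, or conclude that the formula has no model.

ice ↦ 1,  fog ↦ 0,  east ↦ 1,  red ↦ 1,  hail ↦ 0

Try fog = 0.
Try hail = 0.
From the singleton clause (red), red = 1.
From the singleton clause (ice), ice = 1.
From the singleton clause (east), east = 1.
Every clause now holds.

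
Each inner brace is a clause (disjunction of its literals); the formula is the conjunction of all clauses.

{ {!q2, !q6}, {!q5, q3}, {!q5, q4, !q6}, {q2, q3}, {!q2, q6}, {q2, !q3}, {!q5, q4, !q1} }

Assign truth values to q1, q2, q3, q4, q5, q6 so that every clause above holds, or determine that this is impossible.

Try q2 = false.
From the singleton clause (q3), q3 = true.
But (!q3) is also a unit clause — contradiction.
Undo q2 and try q2 = true.
From the singleton clause (!q6), q6 = false.
But (q6) is also a unit clause — contradiction.
Both values of q2 lead to a conflict.

UNSATISFIABLE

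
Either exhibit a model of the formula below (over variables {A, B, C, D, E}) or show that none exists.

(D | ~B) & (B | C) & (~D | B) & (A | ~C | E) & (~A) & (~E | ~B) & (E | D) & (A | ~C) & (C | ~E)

The clause (~A) is unit, so A = 0.
The clause (~C) is unit, so C = 0.
The clause (B) is unit, so B = 1.
The clause (D) is unit, so D = 1.
The clause (~E) is unit, so E = 0.
Every clause now holds.

A ↦ 0; B ↦ 1; C ↦ 0; D ↦ 1; E ↦ 0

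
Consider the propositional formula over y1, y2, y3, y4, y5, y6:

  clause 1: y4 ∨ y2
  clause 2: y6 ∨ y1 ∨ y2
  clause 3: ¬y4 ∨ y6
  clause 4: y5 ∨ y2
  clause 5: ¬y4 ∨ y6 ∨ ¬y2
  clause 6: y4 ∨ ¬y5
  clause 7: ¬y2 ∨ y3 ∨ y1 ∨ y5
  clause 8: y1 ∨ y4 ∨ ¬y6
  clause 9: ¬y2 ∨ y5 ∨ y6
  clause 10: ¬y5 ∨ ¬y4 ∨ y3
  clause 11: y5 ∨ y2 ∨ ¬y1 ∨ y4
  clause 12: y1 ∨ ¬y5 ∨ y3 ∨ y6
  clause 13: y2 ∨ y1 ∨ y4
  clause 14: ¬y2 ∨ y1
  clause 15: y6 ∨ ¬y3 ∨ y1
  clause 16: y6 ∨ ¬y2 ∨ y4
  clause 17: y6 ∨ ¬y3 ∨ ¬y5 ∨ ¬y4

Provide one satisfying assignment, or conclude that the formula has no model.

y1=True, y2=True, y3=False, y4=False, y5=False, y6=True

Try y4 = False.
(y2) alone gives y2 = True.
(¬y5) alone gives y5 = False.
(y6) alone gives y6 = True.
(y1) alone gives y1 = True.
Every clause is now satisfied; y3 is unconstrained.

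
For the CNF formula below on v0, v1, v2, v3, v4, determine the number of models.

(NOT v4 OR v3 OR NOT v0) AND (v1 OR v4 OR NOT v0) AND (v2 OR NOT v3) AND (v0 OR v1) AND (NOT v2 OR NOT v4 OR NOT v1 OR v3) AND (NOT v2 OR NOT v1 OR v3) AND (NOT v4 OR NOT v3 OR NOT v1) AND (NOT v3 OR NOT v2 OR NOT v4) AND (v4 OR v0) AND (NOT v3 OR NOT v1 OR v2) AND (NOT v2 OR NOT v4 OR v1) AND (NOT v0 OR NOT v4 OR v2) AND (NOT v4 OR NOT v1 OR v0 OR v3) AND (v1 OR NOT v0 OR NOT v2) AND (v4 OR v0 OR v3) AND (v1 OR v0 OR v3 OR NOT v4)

There are 2^5 = 32 truth assignments over (v0, v1, v2, v3, v4).
Split on v2. With v2 = true, the clauses containing v2 are satisfied and NOT v2 drops from the rest; 1 of the 2^4 = 16 assignments to the other variables satisfy what remains.
With v2 = false, by the same count on the reduced clause set, 1 assignment works.
(One model: v0=T, v1=T, v2=F, v3=F, v4=F.)
Total: 1 + 1 = 2.

2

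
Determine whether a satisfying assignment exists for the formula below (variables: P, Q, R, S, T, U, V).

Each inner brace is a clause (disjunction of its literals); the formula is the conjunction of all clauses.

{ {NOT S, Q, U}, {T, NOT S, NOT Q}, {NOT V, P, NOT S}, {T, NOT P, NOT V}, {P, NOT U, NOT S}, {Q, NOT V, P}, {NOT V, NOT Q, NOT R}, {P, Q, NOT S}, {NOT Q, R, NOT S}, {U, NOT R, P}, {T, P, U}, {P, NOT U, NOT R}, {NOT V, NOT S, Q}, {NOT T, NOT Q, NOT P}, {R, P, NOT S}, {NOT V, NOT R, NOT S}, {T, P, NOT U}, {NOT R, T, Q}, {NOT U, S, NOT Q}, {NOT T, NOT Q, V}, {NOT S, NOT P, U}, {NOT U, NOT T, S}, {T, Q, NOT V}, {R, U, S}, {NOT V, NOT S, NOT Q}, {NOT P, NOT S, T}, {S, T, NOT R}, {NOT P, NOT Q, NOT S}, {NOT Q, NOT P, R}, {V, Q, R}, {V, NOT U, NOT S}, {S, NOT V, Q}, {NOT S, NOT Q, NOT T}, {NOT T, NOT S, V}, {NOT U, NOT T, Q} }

Satisfiable

Branch on S: set S = false.
Branch on U: set U = false.
The clause (R) is unit, so R = true.
The clause (P) is unit, so P = true.
The clause (T) is unit, so T = true.
The clause (NOT Q) is unit, so Q = false.
The clause (NOT V) is unit, so V = false.
This assignment satisfies each clause.
A satisfying assignment: P: true, Q: false, R: true, S: false, T: true, U: false, V: false.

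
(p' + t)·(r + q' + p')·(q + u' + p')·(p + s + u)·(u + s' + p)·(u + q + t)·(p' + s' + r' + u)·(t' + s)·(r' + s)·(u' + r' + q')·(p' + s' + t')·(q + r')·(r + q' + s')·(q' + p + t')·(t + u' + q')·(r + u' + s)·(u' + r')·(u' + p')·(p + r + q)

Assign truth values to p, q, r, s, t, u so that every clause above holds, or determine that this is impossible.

Branch on p: set p = 0.
Branch on s: set s = 1.
Unit clause (u) forces u = 1.
Unit clause (r') forces r = 0.
Unit clause (q') forces q = 0.
That conflicts with the unit clause (q).
So s must be the other value — set s = 0.
Unit clause (u) forces u = 1.
Unit clause (t') forces t = 0.
Unit clause (r') forces r = 0.
That conflicts with the unit clause (r).
Either choice for s ends in contradiction.
So p must be the other value — set p = 1.
Unit clause (t) forces t = 1.
Unit clause (s) forces s = 1.
That conflicts with the unit clause (s').
Either choice for p ends in contradiction.

UNSATISFIABLE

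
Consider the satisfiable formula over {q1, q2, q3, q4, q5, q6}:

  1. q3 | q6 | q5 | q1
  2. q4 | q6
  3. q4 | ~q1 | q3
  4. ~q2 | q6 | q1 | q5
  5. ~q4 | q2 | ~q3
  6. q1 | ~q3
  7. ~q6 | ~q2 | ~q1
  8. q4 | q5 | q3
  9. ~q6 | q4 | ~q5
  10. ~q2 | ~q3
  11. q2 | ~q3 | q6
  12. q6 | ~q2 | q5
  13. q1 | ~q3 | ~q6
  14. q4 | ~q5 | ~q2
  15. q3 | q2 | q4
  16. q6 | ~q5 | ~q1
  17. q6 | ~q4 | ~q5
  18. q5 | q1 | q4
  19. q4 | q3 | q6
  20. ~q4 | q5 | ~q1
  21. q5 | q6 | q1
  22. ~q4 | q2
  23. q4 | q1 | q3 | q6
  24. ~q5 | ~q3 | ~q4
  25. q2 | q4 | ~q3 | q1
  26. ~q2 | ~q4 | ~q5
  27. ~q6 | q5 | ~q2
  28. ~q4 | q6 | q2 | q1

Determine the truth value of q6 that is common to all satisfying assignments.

True

Suppose q6 = 0.
(q4) alone gives q4 = 1.
(~q5) alone gives q5 = 0.
(~q2) alone gives q2 = 0.
That conflicts with the unit clause (q2).
So every satisfying assignment has q6 = True.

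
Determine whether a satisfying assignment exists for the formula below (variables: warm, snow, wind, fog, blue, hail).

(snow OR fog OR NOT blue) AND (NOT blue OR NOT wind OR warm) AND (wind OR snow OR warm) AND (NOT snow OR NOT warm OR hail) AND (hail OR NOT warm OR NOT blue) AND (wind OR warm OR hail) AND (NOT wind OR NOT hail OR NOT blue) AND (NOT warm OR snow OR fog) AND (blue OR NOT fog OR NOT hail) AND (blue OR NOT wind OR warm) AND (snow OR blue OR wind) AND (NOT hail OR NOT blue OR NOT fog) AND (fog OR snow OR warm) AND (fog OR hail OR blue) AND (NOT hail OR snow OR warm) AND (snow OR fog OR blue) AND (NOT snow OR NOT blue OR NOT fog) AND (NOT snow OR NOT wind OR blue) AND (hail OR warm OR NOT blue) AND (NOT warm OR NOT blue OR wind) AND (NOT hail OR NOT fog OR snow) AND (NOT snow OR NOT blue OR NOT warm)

Branch on snow: set snow = false.
Branch on fog: set fog = true.
The clause (NOT hail) is unit, so hail = false.
Branch on wind: set wind = true.
Branch on blue: set blue = false.
The clause (warm) is unit, so warm = true.
All clauses are satisfied.
A satisfying assignment: warm=true; snow=false; wind=true; fog=true; blue=false; hail=false.

Yes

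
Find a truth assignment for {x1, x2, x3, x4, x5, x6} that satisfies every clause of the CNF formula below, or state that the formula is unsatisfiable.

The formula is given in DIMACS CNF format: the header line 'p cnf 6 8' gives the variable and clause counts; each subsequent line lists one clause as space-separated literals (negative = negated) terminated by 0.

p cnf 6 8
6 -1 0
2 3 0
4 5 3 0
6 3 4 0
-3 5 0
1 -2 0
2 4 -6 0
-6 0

x1=False, x2=False, x3=True, x4=True, x5=True, x6=False

(¬x6) alone gives x6 = False.
(¬x1) alone gives x1 = False.
(¬x2) alone gives x2 = False.
(x3) alone gives x3 = True.
(x5) alone gives x5 = True.
No clause remains; x4 is free.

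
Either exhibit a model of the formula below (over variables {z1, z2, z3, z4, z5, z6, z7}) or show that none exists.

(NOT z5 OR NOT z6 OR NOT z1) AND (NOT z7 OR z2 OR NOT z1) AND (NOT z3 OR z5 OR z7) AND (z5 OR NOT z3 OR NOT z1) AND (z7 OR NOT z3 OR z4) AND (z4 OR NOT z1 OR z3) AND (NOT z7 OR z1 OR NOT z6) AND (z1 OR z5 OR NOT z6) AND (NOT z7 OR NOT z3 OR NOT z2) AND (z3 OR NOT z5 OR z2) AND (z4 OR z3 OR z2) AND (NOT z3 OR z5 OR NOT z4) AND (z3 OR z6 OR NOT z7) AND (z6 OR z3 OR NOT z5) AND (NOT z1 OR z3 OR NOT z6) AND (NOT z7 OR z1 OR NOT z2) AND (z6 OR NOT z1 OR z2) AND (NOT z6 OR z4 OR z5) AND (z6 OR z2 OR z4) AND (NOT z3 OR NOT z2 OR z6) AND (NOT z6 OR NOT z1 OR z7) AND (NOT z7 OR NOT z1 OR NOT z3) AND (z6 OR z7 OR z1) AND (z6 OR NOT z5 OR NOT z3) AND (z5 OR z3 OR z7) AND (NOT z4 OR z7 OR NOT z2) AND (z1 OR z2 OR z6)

z1=false, z2=false, z3=true, z4=true, z5=true, z6=true, z7=false

Suppose z5 = true.
Suppose z6 = true.
(NOT z1) alone gives z1 = false.
(NOT z7) alone gives z7 = false.
Suppose z3 = true.
(z4) alone gives z4 = true.
(NOT z2) alone gives z2 = false.
This assignment satisfies each clause.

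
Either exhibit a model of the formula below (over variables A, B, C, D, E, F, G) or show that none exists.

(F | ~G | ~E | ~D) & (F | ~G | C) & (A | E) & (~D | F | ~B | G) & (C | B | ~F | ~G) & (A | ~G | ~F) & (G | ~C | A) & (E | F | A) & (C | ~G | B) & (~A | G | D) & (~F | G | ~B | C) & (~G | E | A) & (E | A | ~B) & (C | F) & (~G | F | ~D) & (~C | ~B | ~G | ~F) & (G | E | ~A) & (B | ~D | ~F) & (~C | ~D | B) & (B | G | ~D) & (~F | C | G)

A=1, B=1, C=0, D=1, E=1, F=1, G=1

Branch on A: set A = 1.
Branch on G: set G = 1.
Branch on F: set F = 1.
Branch on C: set C = 0.
(B) alone gives B = 1.
All clauses hold; D, E can take either value.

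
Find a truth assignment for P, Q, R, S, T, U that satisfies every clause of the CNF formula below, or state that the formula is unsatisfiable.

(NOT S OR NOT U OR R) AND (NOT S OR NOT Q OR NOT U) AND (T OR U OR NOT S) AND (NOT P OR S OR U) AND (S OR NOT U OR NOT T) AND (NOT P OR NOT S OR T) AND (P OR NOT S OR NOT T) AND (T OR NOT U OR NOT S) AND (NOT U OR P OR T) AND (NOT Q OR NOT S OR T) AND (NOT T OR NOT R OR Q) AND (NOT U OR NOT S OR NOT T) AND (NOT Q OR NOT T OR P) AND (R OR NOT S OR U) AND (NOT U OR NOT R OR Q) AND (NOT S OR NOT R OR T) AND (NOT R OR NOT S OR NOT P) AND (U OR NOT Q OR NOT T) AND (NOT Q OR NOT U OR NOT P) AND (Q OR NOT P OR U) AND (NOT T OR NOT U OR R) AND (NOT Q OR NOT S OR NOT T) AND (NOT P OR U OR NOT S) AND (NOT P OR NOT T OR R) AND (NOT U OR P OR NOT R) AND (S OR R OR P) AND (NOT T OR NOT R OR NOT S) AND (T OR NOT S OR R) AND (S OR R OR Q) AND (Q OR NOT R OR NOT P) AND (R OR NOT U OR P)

P ↦ false, Q ↦ true, R ↦ true, S ↦ false, T ↦ false, U ↦ false

Case S = false:
Case P = false:
(R) alone gives R = true.
(NOT U) alone gives U = false.
Case T = false:
All clauses hold; Q can take either value.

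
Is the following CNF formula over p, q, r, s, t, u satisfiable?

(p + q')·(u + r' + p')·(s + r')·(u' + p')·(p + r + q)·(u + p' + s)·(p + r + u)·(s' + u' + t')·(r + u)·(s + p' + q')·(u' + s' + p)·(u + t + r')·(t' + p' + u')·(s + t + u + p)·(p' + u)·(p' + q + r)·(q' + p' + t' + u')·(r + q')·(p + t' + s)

Case p = 0:
Unit clause (q') forces q = 0.
Unit clause (r) forces r = 1.
Unit clause (s) forces s = 1.
Unit clause (u') forces u = 0.
Unit clause (t) forces t = 1.
Every clause now holds.
A satisfying assignment: p ↦ 0,  q ↦ 0,  r ↦ 1,  s ↦ 1,  t ↦ 1,  u ↦ 0.

Yes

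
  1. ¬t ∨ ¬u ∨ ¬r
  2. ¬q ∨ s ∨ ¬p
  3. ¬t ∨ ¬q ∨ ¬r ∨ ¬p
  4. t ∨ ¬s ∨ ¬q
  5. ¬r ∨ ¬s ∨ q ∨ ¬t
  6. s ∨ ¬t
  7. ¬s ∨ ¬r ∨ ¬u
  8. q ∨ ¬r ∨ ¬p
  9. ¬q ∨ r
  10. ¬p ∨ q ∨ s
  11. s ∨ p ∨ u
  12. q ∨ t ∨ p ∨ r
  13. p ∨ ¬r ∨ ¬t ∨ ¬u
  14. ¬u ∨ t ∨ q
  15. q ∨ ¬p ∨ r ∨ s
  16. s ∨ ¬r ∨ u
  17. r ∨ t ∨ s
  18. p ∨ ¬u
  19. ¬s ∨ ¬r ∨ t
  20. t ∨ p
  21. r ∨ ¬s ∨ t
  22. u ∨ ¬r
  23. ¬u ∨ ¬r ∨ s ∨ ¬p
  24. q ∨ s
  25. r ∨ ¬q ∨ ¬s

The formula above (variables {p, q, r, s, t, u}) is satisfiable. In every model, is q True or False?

False

Suppose q = True.
(r) alone gives r = True.
(u) alone gives u = True.
(¬t) alone gives t = False.
(¬s) alone gives s = False.
(¬p) alone gives p = False.
That conflicts with the unit clause (p).
So every satisfying assignment has q = False.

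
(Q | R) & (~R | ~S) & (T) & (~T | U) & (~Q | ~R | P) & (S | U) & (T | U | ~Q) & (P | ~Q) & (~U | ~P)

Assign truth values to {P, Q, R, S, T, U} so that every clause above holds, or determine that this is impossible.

Unit clause (T) forces T = 1.
Unit clause (U) forces U = 1.
Unit clause (~P) forces P = 0.
Unit clause (~Q) forces Q = 0.
Unit clause (R) forces R = 1.
Unit clause (~S) forces S = 0.
This assignment satisfies each clause.

P=0; Q=0; R=1; S=0; T=1; U=1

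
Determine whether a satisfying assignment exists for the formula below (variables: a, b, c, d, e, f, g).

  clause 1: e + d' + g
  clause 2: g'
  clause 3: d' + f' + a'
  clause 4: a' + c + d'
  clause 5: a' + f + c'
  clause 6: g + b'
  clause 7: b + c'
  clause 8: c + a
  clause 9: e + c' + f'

Yes, satisfiable

Unit clause (g') forces g = 0.
Unit clause (b') forces b = 0.
Unit clause (c') forces c = 0.
Unit clause (a) forces a = 1.
Unit clause (d') forces d = 0.
All clauses hold; e, f can take either value.
A satisfying assignment: a: 1; b: 0; c: 0; d: 0; e: 1; f: 1; g: 0.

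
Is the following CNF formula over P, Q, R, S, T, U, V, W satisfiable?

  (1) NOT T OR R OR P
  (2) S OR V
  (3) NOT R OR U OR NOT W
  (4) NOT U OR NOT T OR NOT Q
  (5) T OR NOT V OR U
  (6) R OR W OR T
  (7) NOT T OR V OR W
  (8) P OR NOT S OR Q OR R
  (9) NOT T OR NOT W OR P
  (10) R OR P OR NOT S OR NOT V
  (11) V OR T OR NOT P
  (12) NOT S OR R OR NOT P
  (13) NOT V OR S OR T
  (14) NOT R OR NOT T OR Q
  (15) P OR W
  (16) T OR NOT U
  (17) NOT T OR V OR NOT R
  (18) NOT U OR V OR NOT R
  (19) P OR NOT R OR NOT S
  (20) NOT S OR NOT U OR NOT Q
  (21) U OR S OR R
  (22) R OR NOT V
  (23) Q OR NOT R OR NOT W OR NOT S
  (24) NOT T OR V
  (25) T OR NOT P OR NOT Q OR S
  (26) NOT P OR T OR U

Suppose S = true.
Suppose R = false.
The clause (NOT P) is unit, so P = false.
The clause (NOT T) is unit, so T = false.
The clause (W) is unit, so W = true.
The clause (Q) is unit, so Q = true.
The clause (NOT V) is unit, so V = false.
The clause (NOT U) is unit, so U = false.
This assignment satisfies each clause.
A satisfying assignment: P ↦ false, Q ↦ true, R ↦ false, S ↦ true, T ↦ false, U ↦ false, V ↦ false, W ↦ true.

Satisfiable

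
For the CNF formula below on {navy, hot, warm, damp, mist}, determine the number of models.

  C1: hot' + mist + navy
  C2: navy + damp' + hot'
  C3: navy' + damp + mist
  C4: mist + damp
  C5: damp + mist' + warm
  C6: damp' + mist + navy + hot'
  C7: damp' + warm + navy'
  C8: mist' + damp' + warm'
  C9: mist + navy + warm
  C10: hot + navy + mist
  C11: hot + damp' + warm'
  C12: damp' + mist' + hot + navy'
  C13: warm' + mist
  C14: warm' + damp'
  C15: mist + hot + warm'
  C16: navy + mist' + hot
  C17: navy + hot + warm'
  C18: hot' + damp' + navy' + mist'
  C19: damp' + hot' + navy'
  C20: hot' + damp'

There are 2^5 = 32 truth assignments over (navy, hot, warm, damp, mist).
Split on warm. With warm = 1, the clauses containing warm are satisfied and warm' drops from the rest; 3 of the 2^4 = 16 assignments to the other variables satisfy what remains.
With warm = 0, by the same count on the reduced clause set, 0 assignments work.
Total: 3 + 0 = 3.

3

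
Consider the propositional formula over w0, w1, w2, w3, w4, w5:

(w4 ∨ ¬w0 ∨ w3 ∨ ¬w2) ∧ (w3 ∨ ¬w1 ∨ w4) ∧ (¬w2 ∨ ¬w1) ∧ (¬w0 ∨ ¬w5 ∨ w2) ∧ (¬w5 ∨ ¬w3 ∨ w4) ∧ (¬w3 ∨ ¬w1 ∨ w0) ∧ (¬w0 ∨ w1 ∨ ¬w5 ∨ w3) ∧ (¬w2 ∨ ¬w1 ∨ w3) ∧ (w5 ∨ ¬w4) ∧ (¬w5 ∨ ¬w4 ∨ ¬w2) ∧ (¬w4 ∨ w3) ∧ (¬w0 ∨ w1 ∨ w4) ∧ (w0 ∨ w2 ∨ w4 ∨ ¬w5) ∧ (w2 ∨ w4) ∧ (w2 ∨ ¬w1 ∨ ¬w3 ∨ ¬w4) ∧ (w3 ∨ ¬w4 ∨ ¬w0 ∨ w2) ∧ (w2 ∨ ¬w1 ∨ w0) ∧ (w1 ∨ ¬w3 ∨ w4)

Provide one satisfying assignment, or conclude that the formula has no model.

w0=False; w1=False; w2=False; w3=True; w4=True; w5=True

Branch on w2: set w2 = False.
From the singleton clause (w4), w4 = True.
From the singleton clause (w5), w5 = True.
From the singleton clause (¬w0), w0 = False.
From the singleton clause (w3), w3 = True.
From the singleton clause (¬w1), w1 = False.
All clauses are satisfied.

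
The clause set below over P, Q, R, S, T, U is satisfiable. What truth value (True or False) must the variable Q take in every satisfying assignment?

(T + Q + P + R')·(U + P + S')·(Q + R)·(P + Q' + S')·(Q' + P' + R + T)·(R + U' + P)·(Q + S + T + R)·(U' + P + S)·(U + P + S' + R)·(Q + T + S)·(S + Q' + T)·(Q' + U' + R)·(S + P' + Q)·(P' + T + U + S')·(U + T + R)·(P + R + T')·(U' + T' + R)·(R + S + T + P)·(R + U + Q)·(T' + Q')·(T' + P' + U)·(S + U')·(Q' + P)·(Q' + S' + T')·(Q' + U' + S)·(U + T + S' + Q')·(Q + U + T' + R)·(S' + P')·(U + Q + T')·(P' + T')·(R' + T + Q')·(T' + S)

False

Suppose Q = 1.
(T') alone gives T = 0.
(S) alone gives S = 1.
(P) alone gives P = 1.
But (P') is also a unit clause — contradiction.
So every satisfying assignment has Q = False.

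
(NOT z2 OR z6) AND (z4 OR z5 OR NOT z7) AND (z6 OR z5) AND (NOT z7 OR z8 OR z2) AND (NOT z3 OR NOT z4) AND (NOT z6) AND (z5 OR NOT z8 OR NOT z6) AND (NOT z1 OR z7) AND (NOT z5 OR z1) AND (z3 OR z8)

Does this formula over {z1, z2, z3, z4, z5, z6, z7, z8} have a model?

The clause (NOT z6) is unit, so z6 = false.
The clause (NOT z2) is unit, so z2 = false.
The clause (z5) is unit, so z5 = true.
The clause (z1) is unit, so z1 = true.
The clause (z7) is unit, so z7 = true.
The clause (z8) is unit, so z8 = true.
Branch on z3: set z3 = false.
No clause remains; z4 is free.
A satisfying assignment: z1 ↦ true, z2 ↦ false, z3 ↦ false, z4 ↦ false, z5 ↦ true, z6 ↦ false, z7 ↦ true, z8 ↦ true.

Yes, satisfiable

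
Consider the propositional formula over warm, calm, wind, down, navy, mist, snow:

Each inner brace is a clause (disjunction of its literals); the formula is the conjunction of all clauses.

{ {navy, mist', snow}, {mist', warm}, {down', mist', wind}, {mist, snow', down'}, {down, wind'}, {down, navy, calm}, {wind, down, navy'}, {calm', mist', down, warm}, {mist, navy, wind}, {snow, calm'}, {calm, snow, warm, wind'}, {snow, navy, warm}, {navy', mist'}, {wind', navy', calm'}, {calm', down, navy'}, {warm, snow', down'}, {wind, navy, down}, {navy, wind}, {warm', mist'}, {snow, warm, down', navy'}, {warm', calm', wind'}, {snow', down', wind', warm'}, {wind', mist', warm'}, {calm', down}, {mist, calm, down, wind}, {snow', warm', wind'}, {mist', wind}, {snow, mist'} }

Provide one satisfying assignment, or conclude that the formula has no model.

warm=1, calm=0, wind=0, down=1, navy=1, mist=0, snow=0

Try mist = 0.
Try snow = 0.
Unit clause (calm') forces calm = 0.
Try down = 1.
Try navy = 1.
Unit clause (warm) forces warm = 1.
No clause remains; wind is free.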